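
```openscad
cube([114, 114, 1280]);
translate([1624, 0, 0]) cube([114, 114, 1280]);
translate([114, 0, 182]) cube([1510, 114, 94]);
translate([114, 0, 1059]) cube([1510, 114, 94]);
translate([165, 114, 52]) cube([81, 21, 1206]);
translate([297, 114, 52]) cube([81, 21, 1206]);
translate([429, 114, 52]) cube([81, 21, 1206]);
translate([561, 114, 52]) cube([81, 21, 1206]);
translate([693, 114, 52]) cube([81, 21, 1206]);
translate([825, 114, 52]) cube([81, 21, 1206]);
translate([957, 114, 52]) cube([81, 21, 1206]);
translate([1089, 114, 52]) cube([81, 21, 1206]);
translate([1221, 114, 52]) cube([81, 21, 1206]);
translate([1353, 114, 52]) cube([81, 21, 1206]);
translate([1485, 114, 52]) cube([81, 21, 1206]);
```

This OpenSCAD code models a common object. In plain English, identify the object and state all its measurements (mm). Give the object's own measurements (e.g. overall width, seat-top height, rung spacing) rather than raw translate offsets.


A fence section. Two 114×114 mm posts, 1280 mm tall, stand on the floor with a clear span of 1510 mm between their inner faces. Two horizontal rails of 114×94 mm section span the gap between the posts with their undersides at z = 182 mm and z = 1059 mm, flush with the posts' −y face. 11 pickets, each 81 mm wide, 21 mm thick and 1206 mm tall, are fixed to the +y face of the rails with their bottoms at z = 52 mm, spaced across the span with a 51 mm gap after the −x post and between neighbouring pickets, with 58 mm left before the +x post.


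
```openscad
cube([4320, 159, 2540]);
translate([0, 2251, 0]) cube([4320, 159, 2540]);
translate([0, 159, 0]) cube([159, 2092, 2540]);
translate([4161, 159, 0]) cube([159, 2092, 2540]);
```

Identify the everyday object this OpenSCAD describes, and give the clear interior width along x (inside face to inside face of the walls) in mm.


A house (or room) frame. The interior width is 4002 mm.

Four 2540 mm walls enclosing a rectangle with no floor or roof — a room or house frame. Outside width is 4320 mm and wall thickness is 159 mm, so the interior width is 4320 − 2 × 159 = 4002 mm.


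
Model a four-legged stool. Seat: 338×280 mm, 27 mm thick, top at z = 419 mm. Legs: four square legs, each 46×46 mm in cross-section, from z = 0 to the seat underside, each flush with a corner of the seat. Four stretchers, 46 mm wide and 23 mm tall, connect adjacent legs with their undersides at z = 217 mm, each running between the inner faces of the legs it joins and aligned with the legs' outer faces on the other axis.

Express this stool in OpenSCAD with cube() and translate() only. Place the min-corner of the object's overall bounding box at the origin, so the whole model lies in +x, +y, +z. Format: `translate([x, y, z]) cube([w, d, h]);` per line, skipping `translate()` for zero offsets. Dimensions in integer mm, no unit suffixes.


// leg_h = 419 - 27 = 392
// stretcher span = 338 - 2*46 = 246
translate([0, 0, 392]) cube([338, 280, 27]);
cube([46, 46, 392]);
translate([292, 0, 0]) cube([46, 46, 392]);
translate([0, 234, 0]) cube([46, 46, 392]);
translate([292, 234, 0]) cube([46, 46, 392]);
translate([46, 0, 217]) cube([246, 46, 23]);
translate([46, 234, 217]) cube([246, 46, 23]);
translate([0, 46, 217]) cube([46, 188, 23]);
translate([292, 46, 217]) cube([46, 188, 23]);


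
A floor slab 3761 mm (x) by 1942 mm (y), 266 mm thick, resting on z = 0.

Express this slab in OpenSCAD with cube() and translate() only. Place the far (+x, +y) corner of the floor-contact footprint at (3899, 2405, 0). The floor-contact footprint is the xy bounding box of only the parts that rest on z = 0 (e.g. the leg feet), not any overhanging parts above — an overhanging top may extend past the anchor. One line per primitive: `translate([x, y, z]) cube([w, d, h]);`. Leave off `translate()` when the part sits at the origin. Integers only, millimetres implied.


translate([138, 463, 0]) cube([3761, 1942, 266]);


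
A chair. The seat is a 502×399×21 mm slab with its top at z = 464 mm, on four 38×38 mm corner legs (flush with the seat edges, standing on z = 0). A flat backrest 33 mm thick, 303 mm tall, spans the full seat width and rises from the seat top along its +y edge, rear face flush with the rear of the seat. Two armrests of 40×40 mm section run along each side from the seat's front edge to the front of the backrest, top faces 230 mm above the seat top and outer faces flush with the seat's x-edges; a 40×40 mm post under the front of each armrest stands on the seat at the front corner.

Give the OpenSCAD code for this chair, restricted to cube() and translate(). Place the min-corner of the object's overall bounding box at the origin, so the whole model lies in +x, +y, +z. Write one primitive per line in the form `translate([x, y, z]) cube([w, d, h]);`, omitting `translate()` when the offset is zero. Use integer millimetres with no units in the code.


// leg_h = 464 - 21 = 443
// arm post h = 230 - 40 = 190
translate([0, 0, 443]) cube([502, 399, 21]);
cube([38, 38, 443]);
translate([464, 0, 0]) cube([38, 38, 443]);
translate([0, 361, 0]) cube([38, 38, 443]);
translate([464, 361, 0]) cube([38, 38, 443]);
translate([0, 366, 464]) cube([502, 33, 303]);
translate([0, 0, 654]) cube([40, 366, 40]);
translate([462, 0, 654]) cube([40, 366, 40]);
translate([0, 0, 464]) cube([40, 40, 190]);
translate([462, 0, 464]) cube([40, 40, 190]);


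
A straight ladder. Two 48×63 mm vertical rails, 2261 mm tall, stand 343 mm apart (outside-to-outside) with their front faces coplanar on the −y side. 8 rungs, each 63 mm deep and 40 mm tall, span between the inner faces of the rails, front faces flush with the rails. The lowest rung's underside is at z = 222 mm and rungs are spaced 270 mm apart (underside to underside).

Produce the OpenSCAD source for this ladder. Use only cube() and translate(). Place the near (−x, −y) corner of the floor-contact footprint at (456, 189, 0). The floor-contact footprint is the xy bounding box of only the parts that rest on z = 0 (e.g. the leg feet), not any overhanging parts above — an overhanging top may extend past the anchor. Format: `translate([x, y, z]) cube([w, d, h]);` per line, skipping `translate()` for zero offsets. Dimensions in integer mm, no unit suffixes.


translate([456, 189, 0]) cube([48, 63, 2261]);
translate([751, 189, 0]) cube([48, 63, 2261]);
translate([504, 189, 222]) cube([247, 63, 40]);
translate([504, 189, 492]) cube([247, 63, 40]);
translate([504, 189, 762]) cube([247, 63, 40]);
translate([504, 189, 1032]) cube([247, 63, 40]);
translate([504, 189, 1302]) cube([247, 63, 40]);
translate([504, 189, 1572]) cube([247, 63, 40]);
translate([504, 189, 1842]) cube([247, 63, 40]);
translate([504, 189, 2112]) cube([247, 63, 40]);


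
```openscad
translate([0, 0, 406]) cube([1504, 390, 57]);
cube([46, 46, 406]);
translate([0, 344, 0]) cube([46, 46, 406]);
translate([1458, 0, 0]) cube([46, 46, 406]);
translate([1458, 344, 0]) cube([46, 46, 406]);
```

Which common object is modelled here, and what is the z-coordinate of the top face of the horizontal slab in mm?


A bench. The seat-top height is 463 mm.

A long slab on four corner posts — a bench. The slab sits at z = 406 with thickness 57, so the top is 406 + 57 = 463 mm.


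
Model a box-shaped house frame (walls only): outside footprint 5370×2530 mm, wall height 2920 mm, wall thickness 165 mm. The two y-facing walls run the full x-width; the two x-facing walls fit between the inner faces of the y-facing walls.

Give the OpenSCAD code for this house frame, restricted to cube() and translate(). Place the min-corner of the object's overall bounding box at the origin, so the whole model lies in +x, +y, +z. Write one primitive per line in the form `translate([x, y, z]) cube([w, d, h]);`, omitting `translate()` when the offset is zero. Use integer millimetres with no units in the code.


cube([5370, 165, 2920]);
translate([0, 2365, 0]) cube([5370, 165, 2920]);
translate([0, 165, 0]) cube([165, 2200, 2920]);
translate([5205, 165, 0]) cube([165, 2200, 2920]);


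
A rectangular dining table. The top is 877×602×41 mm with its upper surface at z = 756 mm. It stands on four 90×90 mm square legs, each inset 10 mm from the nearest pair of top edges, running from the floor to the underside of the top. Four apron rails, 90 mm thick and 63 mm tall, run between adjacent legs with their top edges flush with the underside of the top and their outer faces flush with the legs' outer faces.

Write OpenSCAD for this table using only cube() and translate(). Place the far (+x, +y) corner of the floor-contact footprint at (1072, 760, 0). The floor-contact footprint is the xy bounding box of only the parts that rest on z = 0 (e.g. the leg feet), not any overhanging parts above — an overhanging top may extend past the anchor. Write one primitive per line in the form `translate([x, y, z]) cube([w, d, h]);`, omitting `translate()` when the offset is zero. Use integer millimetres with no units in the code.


// leg_h = 756 - 41 = 715
// apron z = 715 - 63 = 652
translate([205, 168, 715]) cube([877, 602, 41]);
translate([215, 178, 0]) cube([90, 90, 715]);
translate([982, 178, 0]) cube([90, 90, 715]);
translate([215, 670, 0]) cube([90, 90, 715]);
translate([982, 670, 0]) cube([90, 90, 715]);
translate([305, 178, 652]) cube([677, 90, 63]);
translate([305, 670, 652]) cube([677, 90, 63]);
translate([215, 268, 652]) cube([90, 402, 63]);
translate([982, 268, 652]) cube([90, 402, 63]);


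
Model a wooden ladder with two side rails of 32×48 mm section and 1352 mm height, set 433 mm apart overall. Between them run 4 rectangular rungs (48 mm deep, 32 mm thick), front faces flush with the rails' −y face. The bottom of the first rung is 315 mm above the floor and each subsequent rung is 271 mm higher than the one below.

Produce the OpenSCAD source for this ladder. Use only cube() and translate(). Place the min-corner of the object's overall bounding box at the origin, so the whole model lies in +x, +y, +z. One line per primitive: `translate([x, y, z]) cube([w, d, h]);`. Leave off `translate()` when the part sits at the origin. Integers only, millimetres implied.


// rung span = 433 - 2*32 = 369
// rung[k] z = 315 + k*271
cube([32, 48, 1352]);
translate([401, 0, 0]) cube([32, 48, 1352]);
translate([32, 0, 315]) cube([369, 48, 32]);
translate([32, 0, 586]) cube([369, 48, 32]);
translate([32, 0, 857]) cube([369, 48, 32]);
translate([32, 0, 1128]) cube([369, 48, 32]);


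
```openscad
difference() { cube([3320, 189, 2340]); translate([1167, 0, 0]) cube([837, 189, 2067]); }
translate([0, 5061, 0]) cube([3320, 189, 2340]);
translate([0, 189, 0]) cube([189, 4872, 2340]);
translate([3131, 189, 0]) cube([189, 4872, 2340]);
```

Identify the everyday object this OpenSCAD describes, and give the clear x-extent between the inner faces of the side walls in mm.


A single room. The interior width is 2942 mm.

Four walls enclosing a rectangle with a door in the front wall — a room. Outside width 3320 minus two 189 mm walls gives 2942 mm.


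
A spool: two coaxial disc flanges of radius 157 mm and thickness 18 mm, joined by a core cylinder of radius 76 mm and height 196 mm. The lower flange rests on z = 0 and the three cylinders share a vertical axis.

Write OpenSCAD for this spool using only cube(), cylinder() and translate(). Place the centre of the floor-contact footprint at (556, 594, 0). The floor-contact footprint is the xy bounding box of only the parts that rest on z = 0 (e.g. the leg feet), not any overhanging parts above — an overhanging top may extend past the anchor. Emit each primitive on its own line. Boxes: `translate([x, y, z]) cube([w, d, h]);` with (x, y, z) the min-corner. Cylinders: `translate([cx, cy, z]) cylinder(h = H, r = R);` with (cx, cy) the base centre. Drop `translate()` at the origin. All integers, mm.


translate([556, 594, 0]) cylinder(h = 18, r = 157);
translate([556, 594, 18]) cylinder(h = 196, r = 76);
translate([556, 594, 214]) cylinder(h = 18, r = 157);


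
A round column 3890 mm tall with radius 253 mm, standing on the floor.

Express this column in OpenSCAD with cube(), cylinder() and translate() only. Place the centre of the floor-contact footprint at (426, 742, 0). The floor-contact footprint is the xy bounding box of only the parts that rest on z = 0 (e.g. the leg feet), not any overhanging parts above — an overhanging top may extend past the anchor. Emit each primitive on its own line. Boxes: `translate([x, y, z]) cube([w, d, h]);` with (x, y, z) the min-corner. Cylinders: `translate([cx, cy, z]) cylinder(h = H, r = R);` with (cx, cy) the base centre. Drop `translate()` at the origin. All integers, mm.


translate([426, 742, 0]) cylinder(h = 3890, r = 253);


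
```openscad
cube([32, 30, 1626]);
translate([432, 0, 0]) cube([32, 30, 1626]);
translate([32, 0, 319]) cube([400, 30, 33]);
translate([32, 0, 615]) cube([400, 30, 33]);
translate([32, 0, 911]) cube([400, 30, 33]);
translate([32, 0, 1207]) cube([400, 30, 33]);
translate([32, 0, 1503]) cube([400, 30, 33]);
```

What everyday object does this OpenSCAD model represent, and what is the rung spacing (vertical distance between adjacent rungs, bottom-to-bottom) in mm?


A ladder. The rung spacing is 296 mm.

Two tall 32×30 posts with 5 short bars between them — a ladder. Adjacent rungs sit at z = 319 and z = 615, so the spacing is 615 − 319 = 296 mm.


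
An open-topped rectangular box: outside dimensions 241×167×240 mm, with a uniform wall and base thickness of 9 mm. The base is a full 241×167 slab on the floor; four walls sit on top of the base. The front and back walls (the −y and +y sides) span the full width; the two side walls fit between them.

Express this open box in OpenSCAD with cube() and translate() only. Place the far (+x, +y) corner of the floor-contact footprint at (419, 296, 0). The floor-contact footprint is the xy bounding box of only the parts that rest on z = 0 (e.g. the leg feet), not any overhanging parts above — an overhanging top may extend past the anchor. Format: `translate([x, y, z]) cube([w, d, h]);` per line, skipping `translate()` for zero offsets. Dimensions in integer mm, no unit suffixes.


translate([178, 129, 0]) cube([241, 167, 9]);
translate([178, 129, 9]) cube([241, 9, 231]);
translate([178, 287, 9]) cube([241, 9, 231]);
translate([178, 138, 9]) cube([9, 149, 231]);
translate([410, 138, 9]) cube([9, 149, 231]);


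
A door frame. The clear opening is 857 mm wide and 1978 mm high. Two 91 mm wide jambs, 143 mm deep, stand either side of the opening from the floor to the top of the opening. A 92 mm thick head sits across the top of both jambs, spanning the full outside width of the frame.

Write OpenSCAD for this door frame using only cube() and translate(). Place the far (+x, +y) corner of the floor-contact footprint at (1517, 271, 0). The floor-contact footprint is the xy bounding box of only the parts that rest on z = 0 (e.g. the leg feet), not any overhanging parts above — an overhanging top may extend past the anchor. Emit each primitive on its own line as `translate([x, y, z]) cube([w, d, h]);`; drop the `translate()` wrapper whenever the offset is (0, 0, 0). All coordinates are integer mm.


translate([478, 128, 0]) cube([91, 143, 1978]);
translate([1426, 128, 0]) cube([91, 143, 1978]);
translate([478, 128, 1978]) cube([1039, 143, 92]);


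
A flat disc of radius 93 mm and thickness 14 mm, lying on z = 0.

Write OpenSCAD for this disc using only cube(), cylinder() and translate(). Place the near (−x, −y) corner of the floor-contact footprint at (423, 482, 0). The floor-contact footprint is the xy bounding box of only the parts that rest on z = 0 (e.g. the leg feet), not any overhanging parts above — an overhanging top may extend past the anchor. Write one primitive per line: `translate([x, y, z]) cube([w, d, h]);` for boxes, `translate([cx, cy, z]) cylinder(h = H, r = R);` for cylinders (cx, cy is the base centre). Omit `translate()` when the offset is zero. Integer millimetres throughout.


translate([516, 575, 0]) cylinder(h = 14, r = 93);


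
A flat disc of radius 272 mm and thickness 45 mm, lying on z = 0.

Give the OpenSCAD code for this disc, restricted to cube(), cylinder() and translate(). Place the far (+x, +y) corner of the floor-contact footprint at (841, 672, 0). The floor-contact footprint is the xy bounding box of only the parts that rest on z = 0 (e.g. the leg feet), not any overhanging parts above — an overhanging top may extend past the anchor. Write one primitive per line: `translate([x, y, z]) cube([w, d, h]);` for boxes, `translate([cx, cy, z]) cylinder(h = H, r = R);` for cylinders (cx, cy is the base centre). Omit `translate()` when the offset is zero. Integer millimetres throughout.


translate([569, 400, 0]) cylinder(h = 45, r = 272);


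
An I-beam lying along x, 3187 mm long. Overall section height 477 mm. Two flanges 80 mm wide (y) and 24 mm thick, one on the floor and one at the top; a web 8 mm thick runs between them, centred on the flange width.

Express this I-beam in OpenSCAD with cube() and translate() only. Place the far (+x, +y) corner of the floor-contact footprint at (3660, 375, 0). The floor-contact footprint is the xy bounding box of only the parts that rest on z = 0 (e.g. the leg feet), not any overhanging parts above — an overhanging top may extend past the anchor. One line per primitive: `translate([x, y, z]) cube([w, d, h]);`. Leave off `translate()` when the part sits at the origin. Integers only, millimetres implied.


translate([473, 295, 0]) cube([3187, 80, 24]);
translate([473, 331, 24]) cube([3187, 8, 429]);
translate([473, 295, 453]) cube([3187, 80, 24]);


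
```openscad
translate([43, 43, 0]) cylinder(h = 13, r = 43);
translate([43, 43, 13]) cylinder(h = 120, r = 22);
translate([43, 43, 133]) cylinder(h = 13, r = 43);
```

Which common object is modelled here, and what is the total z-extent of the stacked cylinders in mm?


A spool. The overall height is 146 mm.

Three coaxial cylinders, large–small–large — a spool. Two 13 mm flanges and a 120 mm core give 13 + 120 + 13 = 146 mm.


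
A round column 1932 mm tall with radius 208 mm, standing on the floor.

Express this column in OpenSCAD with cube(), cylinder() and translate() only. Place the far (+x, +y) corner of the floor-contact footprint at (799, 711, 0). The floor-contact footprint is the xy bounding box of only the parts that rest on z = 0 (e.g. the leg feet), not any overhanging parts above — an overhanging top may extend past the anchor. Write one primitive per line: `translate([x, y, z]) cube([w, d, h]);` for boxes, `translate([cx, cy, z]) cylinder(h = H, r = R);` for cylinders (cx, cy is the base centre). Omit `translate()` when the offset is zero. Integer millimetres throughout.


translate([591, 503, 0]) cylinder(h = 1932, r = 208);


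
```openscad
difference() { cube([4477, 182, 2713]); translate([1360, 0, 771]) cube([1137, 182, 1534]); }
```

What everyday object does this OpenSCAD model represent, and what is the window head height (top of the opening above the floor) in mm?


A wall with a window opening. The window head height is 2305 mm.

A wall with a rectangular opening subtracted — a window. Sill at z = 771, opening 1534 mm tall, so the head is at 771 + 1534 = 2305 mm.


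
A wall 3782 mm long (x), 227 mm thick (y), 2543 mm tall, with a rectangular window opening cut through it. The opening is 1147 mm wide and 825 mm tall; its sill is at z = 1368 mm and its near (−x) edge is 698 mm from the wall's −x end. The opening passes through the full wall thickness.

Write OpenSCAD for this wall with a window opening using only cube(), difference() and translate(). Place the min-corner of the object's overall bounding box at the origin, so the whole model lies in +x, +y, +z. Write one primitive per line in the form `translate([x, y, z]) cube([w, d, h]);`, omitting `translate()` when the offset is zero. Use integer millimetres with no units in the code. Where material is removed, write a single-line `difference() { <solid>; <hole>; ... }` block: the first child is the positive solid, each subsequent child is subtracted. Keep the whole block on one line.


difference() { cube([3782, 227, 2543]); translate([698, 0, 1368]) cube([1147, 227, 825]); }


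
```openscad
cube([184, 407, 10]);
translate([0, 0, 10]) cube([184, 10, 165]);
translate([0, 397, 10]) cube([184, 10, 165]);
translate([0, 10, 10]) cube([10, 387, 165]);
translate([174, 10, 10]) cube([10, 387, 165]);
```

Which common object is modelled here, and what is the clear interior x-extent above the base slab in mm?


An open box. The internal width is 164 mm.

A 184×407 base slab with four walls standing on it — an open box. The base is 184 mm wide and the walls are 10 mm thick, so the internal width is 184 − 2 × 10 = 164 mm.


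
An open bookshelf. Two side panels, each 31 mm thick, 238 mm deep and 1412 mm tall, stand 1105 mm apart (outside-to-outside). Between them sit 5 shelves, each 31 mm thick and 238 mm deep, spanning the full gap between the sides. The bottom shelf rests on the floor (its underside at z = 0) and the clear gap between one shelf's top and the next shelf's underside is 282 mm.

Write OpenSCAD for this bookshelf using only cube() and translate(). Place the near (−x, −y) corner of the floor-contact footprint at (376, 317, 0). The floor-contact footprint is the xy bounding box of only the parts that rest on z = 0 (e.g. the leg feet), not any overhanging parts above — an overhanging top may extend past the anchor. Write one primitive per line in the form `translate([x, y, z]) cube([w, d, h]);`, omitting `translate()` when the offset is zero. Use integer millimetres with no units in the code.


translate([376, 317, 0]) cube([31, 238, 1412]);
translate([1450, 317, 0]) cube([31, 238, 1412]);
translate([407, 317, 0]) cube([1043, 238, 31]);
translate([407, 317, 313]) cube([1043, 238, 31]);
translate([407, 317, 626]) cube([1043, 238, 31]);
translate([407, 317, 939]) cube([1043, 238, 31]);
translate([407, 317, 1252]) cube([1043, 238, 31]);


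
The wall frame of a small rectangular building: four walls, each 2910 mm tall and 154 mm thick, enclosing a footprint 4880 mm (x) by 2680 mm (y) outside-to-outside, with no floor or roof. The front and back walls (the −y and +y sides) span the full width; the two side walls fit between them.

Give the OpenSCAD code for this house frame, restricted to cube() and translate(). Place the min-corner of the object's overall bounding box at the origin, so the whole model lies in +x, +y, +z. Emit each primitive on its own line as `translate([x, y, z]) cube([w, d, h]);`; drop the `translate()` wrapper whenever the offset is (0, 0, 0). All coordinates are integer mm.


cube([4880, 154, 2910]);
translate([0, 2526, 0]) cube([4880, 154, 2910]);
translate([0, 154, 0]) cube([154, 2372, 2910]);
translate([4726, 154, 0]) cube([154, 2372, 2910]);


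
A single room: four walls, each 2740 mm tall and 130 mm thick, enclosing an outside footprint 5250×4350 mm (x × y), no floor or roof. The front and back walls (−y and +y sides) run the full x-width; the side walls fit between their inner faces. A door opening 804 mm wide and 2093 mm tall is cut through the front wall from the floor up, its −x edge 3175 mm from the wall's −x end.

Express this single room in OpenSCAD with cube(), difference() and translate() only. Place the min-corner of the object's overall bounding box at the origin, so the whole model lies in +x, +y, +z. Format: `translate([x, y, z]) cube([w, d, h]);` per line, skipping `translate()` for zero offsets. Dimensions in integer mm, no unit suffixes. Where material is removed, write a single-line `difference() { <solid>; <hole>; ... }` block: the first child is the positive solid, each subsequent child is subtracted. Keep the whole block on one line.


difference() { cube([5250, 130, 2740]); translate([3175, 0, 0]) cube([804, 130, 2093]); }
translate([0, 4220, 0]) cube([5250, 130, 2740]);
translate([0, 130, 0]) cube([130, 4090, 2740]);
translate([5120, 130, 0]) cube([130, 4090, 2740]);


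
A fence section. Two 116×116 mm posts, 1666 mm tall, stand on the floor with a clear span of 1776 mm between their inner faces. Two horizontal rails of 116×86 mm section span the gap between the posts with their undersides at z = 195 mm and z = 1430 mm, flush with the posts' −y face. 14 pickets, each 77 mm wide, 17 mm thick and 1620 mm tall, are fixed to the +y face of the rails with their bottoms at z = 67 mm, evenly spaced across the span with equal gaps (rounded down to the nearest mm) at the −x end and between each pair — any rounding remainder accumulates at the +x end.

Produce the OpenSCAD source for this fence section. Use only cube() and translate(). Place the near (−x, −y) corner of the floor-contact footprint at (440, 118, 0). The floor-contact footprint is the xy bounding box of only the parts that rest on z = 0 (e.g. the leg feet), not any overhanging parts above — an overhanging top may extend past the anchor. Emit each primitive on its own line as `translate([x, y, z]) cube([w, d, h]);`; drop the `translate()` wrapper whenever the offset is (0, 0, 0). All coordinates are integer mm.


translate([440, 118, 0]) cube([116, 116, 1666]);
translate([2332, 118, 0]) cube([116, 116, 1666]);
translate([556, 118, 195]) cube([1776, 116, 86]);
translate([556, 118, 1430]) cube([1776, 116, 86]);
translate([602, 234, 67]) cube([77, 17, 1620]);
translate([725, 234, 67]) cube([77, 17, 1620]);
translate([848, 234, 67]) cube([77, 17, 1620]);
translate([971, 234, 67]) cube([77, 17, 1620]);
translate([1094, 234, 67]) cube([77, 17, 1620]);
translate([1217, 234, 67]) cube([77, 17, 1620]);
translate([1340, 234, 67]) cube([77, 17, 1620]);
translate([1463, 234, 67]) cube([77, 17, 1620]);
translate([1586, 234, 67]) cube([77, 17, 1620]);
translate([1709, 234, 67]) cube([77, 17, 1620]);
translate([1832, 234, 67]) cube([77, 17, 1620]);
translate([1955, 234, 67]) cube([77, 17, 1620]);
translate([2078, 234, 67]) cube([77, 17, 1620]);
translate([2201, 234, 67]) cube([77, 17, 1620]);


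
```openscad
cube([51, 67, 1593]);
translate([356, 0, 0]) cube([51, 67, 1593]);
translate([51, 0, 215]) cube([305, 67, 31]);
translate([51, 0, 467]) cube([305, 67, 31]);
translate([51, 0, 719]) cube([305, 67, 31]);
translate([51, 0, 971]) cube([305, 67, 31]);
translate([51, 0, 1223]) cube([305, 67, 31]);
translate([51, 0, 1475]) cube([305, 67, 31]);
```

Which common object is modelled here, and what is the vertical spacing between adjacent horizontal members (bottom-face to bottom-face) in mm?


A ladder. The rung spacing is 252 mm.

Two tall 51×67 posts with 6 short bars between them — a ladder. Adjacent rungs sit at z = 215 and z = 467, so the spacing is 467 − 215 = 252 mm.


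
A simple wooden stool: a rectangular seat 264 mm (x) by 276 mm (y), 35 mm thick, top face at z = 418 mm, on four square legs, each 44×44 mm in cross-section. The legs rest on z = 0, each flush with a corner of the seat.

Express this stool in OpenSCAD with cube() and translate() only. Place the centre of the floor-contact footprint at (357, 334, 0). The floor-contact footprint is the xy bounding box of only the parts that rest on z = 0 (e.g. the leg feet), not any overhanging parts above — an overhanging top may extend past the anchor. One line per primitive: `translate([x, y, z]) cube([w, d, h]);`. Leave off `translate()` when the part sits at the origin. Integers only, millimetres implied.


// leg_h = 418 - 35 = 383
translate([225, 196, 383]) cube([264, 276, 35]);
translate([225, 196, 0]) cube([44, 44, 383]);
translate([445, 196, 0]) cube([44, 44, 383]);
translate([225, 428, 0]) cube([44, 44, 383]);
translate([445, 428, 0]) cube([44, 44, 383]);


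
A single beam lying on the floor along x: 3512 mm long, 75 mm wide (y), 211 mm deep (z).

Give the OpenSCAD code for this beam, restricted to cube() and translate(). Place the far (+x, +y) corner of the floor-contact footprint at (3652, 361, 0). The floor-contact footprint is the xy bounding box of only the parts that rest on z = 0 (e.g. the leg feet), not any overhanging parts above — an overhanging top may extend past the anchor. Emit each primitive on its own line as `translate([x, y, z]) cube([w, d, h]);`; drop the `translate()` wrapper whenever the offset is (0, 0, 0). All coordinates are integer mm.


translate([140, 286, 0]) cube([3512, 75, 211]);


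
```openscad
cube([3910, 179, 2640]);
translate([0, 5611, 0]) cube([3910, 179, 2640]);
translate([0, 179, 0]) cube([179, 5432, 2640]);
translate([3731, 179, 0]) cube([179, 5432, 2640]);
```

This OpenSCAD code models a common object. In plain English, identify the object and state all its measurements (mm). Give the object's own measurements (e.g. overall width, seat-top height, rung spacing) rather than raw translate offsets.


The wall frame of a small rectangular building: four walls, each 2640 mm tall and 179 mm thick, enclosing a footprint 3910 mm (x) by 5790 mm (y) outside-to-outside, with no floor or roof. The front and back walls (the −y and +y sides) span the full width; the two side walls fit between them.


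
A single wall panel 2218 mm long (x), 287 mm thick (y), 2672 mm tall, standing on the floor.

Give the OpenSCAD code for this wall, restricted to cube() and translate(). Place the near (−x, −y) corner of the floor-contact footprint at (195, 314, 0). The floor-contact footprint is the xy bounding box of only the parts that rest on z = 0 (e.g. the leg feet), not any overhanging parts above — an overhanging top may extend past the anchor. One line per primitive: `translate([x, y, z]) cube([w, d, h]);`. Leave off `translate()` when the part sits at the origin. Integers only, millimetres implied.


translate([195, 314, 0]) cube([2218, 287, 2672]);


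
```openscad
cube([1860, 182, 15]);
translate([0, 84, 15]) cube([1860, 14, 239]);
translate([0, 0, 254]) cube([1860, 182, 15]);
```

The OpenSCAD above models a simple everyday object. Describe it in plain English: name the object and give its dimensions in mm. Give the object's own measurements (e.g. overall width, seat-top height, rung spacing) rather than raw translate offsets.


An I-beam lying along x, 1860 mm long. Overall section height 269 mm. Two flanges 182 mm wide (y) and 15 mm thick, one on the floor and one at the top; a web 14 mm thick runs between them, centred on the flange width.


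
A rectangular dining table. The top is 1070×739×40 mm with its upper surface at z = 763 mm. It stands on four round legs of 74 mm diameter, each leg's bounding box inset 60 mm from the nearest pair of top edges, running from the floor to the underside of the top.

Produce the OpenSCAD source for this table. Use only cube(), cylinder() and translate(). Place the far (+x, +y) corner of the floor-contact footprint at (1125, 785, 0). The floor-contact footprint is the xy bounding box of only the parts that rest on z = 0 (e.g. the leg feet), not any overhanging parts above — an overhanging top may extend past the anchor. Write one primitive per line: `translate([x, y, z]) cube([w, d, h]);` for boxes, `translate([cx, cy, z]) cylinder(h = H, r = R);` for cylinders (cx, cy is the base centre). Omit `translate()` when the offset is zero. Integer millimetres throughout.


translate([115, 106, 723]) cube([1070, 739, 40]);
translate([212, 203, 0]) cylinder(h = 723, r = 37);
translate([1088, 203, 0]) cylinder(h = 723, r = 37);
translate([212, 748, 0]) cylinder(h = 723, r = 37);
translate([1088, 748, 0]) cylinder(h = 723, r = 37);


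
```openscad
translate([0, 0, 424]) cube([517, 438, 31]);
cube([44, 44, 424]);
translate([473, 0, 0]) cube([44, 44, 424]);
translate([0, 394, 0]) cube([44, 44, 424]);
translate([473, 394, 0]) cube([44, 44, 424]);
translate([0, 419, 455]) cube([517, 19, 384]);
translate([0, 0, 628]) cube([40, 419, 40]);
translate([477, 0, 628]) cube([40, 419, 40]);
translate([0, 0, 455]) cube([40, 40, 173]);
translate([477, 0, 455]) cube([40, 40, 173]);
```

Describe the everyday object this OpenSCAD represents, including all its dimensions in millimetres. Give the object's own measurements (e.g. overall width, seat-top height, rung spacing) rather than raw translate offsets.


A chair. The seat is a 517×438×31 mm slab with its top at z = 455 mm, on four 44×44 mm corner legs (flush with the seat edges, standing on z = 0). A flat backrest 19 mm thick, 384 mm tall, spans the full seat width and rises from the seat top along its +y edge, rear face flush with the rear of the seat. Two armrests of 40×40 mm section run along each side from the seat's front edge to the front of the backrest, top faces 213 mm above the seat top and outer faces flush with the seat's x-edges; a 40×40 mm post under the front of each armrest stands on the seat at the front corner.


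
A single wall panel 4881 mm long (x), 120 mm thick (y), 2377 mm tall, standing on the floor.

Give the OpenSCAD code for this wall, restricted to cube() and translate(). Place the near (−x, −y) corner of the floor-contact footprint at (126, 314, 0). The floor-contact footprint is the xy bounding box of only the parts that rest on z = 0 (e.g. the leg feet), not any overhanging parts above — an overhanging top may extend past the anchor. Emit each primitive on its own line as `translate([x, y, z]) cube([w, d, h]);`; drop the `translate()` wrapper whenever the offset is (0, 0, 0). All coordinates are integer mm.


translate([126, 314, 0]) cube([4881, 120, 2377]);


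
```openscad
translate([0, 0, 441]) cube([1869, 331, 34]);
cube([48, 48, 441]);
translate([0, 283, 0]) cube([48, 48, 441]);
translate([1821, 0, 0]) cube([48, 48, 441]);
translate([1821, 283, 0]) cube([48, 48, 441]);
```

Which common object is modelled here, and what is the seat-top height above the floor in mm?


A bench. The seat-top height is 475 mm.

A long slab on four corner posts — a bench. The slab sits at z = 441 with thickness 34, so the top is 441 + 34 = 475 mm.


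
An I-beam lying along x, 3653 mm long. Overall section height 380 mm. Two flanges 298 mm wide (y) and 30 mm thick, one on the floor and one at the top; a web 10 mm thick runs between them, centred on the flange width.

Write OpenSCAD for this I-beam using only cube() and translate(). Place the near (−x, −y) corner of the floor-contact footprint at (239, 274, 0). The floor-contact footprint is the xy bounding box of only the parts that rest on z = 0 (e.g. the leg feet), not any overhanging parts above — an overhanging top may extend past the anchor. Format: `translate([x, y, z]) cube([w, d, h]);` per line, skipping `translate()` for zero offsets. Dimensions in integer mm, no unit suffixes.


translate([239, 274, 0]) cube([3653, 298, 30]);
translate([239, 418, 30]) cube([3653, 10, 320]);
translate([239, 274, 350]) cube([3653, 298, 30]);


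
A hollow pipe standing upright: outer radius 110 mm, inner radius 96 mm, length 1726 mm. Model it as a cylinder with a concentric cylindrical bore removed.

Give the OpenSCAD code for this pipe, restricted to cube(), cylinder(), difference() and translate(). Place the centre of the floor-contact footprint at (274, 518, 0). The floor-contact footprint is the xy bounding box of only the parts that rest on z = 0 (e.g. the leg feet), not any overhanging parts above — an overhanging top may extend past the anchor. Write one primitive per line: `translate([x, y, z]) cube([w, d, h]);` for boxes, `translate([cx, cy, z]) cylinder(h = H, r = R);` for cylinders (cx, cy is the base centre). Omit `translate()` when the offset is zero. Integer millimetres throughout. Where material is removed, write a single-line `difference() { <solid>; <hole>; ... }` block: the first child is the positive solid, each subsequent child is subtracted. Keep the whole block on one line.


difference() { translate([274, 518, 0]) cylinder(h = 1726, r = 110); translate([274, 518, 0]) cylinder(h = 1726, r = 96); }


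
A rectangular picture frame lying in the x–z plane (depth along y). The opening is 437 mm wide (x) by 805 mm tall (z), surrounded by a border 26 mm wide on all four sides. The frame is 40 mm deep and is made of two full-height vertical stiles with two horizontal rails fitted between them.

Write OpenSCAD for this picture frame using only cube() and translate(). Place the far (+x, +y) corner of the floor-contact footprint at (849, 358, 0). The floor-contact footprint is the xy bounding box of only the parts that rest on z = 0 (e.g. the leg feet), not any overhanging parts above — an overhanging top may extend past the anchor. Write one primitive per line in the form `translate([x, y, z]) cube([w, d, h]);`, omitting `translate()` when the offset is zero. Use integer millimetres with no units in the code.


translate([360, 318, 0]) cube([26, 40, 857]);
translate([823, 318, 0]) cube([26, 40, 857]);
translate([386, 318, 0]) cube([437, 40, 26]);
translate([386, 318, 831]) cube([437, 40, 26]);


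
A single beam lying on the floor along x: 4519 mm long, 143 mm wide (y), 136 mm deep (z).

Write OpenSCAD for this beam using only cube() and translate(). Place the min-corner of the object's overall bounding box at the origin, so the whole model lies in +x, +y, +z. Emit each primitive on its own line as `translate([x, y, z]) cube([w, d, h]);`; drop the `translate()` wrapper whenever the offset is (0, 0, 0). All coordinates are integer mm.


cube([4519, 143, 136]);


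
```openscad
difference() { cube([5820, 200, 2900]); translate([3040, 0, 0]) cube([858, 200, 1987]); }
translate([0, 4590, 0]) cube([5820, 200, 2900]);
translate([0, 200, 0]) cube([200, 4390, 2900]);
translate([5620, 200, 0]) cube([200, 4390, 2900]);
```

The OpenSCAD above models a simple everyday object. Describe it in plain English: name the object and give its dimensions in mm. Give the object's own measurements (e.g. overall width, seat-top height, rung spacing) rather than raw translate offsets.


A single room: four walls, each 2900 mm tall and 200 mm thick, enclosing an outside footprint 5820×4790 mm (x × y), no floor or roof. The front and back walls (−y and +y sides) run the full x-width; the side walls fit between their inner faces. A door opening 858 mm wide and 1987 mm tall is cut through the front wall from the floor up, its −x edge 3040 mm from the wall's −x end.


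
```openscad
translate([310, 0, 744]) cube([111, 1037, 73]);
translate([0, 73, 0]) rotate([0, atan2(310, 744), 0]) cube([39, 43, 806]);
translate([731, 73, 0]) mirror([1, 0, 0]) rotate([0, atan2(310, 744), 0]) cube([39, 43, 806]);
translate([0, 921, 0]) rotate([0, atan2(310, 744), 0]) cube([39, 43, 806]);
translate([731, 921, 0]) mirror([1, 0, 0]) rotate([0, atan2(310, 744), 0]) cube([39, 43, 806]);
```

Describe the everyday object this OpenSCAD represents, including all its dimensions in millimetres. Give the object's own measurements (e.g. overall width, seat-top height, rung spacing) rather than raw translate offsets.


A sawhorse. A 111×1037×73 mm beam (x, y, z) sits on two A-frame leg pairs. Each pair is two raked legs of 39×43 mm section (43 mm along y) splaying symmetrically in x. Each leg rises 744 mm vertically over 310 mm of horizontal reach and is 806 mm long along its own axis. Every leg's outer bottom edge rests on the floor and its outer top edge meets a bottom edge of the beam — the left legs (tilting toward +x) meet the beam's −x bottom edge, the right legs (their mirror images, tilting toward −x) meet its +x bottom edge — so the leg tops tuck under the beam, the beam's underside is 744 mm above the floor, and the feet are 731 mm apart outside-to-outside with the beam centred between them. The two leg pairs are set in 73 mm from either end of the beam.


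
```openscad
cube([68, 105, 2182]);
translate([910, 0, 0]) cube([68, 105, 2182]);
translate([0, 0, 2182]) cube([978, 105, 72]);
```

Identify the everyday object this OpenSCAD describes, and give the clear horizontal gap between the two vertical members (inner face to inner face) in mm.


A door frame. The clear opening width is 842 mm.

Two 2182 mm tall posts with a header on top — a door frame. The left jamb is 68 mm wide at x = 0; the right jamb starts at x = 910. The clear opening is 910 − 68 = 842 mm.


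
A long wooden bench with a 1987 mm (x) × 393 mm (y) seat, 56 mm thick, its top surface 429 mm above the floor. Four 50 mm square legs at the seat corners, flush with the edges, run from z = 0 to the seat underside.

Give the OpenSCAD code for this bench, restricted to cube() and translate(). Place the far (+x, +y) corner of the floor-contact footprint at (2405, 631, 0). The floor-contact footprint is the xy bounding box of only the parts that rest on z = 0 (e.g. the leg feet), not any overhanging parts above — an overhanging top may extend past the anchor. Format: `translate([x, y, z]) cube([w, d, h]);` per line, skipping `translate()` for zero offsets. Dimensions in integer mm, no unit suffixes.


// leg_h = 429 − 56 = 373
translate([418, 238, 373]) cube([1987, 393, 56]);
translate([418, 238, 0]) cube([50, 50, 373]);
translate([418, 581, 0]) cube([50, 50, 373]);
translate([2355, 238, 0]) cube([50, 50, 373]);
translate([2355, 581, 0]) cube([50, 50, 373]);
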